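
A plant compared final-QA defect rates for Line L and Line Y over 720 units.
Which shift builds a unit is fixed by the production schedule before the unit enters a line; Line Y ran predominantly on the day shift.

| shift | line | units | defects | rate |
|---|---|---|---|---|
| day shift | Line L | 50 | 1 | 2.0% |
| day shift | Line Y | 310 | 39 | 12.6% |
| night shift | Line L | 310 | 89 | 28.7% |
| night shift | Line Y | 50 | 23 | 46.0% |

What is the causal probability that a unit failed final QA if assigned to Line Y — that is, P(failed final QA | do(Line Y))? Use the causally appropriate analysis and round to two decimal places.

0.29

Shift is set before the line has any effect — it is not caused by the line — and it independently drives the outcome. That makes it a confounder, so the causal comparison is within shift levels.
Standardising Line Y to the population shift mix: 0.500·39/310 + 0.500·23/50 = 0.293.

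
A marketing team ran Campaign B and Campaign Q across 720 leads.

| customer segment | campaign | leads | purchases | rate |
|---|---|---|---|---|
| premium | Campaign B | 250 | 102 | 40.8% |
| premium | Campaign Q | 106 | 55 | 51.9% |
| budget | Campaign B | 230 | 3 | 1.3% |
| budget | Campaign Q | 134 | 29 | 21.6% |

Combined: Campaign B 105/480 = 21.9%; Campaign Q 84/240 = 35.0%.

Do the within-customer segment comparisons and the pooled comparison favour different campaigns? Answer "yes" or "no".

no

Within each customer segment level (premium 40.8% vs 51.9%; budget 1.3% vs 21.6%), Campaign Q has the higher rate every time. Pooled: 21.9% vs 35.0% — Campaign Q has the higher rate overall. They agree.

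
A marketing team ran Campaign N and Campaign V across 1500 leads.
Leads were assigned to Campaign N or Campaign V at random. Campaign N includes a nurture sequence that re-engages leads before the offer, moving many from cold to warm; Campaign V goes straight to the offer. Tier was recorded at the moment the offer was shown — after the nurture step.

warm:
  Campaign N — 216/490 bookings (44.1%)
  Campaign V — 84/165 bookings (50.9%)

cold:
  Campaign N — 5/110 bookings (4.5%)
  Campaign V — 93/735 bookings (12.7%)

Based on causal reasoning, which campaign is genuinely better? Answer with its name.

The engagement tier-specific comparison favours Campaign V throughout, but the pooled figures favour Campaign N. The question is whether to condition on engagement tier.
Engagement tier here is a post-treatment variable shaped by the campaign; conditioning on it would introduce bias rather than remove it. The overall comparison is the causal one.
Pooled: Campaign N 36.8% vs Campaign V 19.7%; Campaign N is higher overall.

Campaign N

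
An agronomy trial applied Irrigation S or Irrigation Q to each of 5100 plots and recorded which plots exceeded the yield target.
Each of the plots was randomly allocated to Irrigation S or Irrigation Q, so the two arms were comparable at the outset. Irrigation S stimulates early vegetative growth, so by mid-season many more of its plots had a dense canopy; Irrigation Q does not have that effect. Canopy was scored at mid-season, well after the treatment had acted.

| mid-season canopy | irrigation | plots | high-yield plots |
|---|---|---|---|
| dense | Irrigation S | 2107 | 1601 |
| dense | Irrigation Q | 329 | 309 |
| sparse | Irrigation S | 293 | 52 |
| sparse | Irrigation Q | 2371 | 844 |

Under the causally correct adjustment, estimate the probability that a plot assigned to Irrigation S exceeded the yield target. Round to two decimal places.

0.69

The stratified and pooled comparisons disagree (Irrigation Q wins within each mid-season canopy; Irrigation S wins overall), so the answer turns on the causal role of mid-season canopy.
The distribution of mid-season canopy is itself part of what the irrigation does — it is an intermediate outcome. Holding it fixed would remove that part of the effect; the total effect is the pooled difference.
So P(outcome | do(Irrigation S)) is just the pooled rate for Irrigation S: 1653/2400 = 0.689.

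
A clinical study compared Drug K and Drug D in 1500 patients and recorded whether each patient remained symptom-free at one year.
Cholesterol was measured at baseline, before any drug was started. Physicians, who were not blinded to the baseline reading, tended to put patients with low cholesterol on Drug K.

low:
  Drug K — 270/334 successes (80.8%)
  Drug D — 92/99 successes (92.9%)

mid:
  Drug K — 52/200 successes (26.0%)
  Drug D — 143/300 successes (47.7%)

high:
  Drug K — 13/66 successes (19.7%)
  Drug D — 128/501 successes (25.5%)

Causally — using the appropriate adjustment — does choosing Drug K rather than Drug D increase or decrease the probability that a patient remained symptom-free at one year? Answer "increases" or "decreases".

decreases

Within every cholesterol level Drug D has the higher rate, yet pooled Drug K does — Simpson's reversal.
Cholesterol differs across drugs for reasons unrelated to any effect of the drug itself, and it separately predicts the outcome — a classic confounder. We must compare within cholesterol levels.
Within each level — low: 80.8% vs 92.9%; mid: 26.0% vs 47.7%; high: 19.7% vs 25.5% — Drug D is higher every time.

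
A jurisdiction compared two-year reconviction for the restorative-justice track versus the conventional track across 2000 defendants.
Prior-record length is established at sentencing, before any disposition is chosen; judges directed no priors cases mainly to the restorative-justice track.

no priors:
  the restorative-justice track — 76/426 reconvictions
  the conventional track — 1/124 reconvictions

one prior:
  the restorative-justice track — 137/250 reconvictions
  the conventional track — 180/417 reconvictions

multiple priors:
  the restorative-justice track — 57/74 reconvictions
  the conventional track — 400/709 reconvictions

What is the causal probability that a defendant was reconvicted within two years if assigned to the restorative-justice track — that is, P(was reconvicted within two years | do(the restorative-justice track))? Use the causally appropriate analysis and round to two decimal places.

Prior-record length satisfies the back-door criterion: it is not a descendant of the disposition, and it blocks the spurious path from disposition to outcome. Adjusting for it (i.e., using the within-prior-record length rates) gives the causal effect.
Standardising the restorative-justice track to the population prior-record length mix: 0.275·76/426 + 0.334·137/250 + 0.392·57/74 = 0.533.

0.53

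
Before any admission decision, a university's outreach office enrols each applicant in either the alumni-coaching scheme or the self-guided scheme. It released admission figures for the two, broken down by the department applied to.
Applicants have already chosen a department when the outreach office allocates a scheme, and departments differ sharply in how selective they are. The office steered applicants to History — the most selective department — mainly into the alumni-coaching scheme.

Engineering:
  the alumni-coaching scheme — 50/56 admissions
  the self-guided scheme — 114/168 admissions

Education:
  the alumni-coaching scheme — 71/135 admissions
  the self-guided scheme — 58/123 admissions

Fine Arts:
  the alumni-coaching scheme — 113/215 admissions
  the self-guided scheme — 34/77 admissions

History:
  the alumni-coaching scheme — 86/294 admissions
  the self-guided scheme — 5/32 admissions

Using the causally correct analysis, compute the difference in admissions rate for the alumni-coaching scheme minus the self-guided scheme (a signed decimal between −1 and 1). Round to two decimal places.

+0.12

The stratified and pooled comparisons disagree (the alumni-coaching scheme wins within each department; the self-guided scheme wins overall), so the answer turns on the causal role of department.
Since department is a pre-existing factor (not a product of the outreach scheme) and it affects the outcome on its own, it is a confounder. The stratified rates, not the pooled rate, identify the causal effect.
Adjusting over the population distribution of department: 0.204·(0.893−0.679) + 0.235·(0.526−0.472) + 0.265·(0.526−0.442) + 0.296·(0.293−0.156) = +0.119.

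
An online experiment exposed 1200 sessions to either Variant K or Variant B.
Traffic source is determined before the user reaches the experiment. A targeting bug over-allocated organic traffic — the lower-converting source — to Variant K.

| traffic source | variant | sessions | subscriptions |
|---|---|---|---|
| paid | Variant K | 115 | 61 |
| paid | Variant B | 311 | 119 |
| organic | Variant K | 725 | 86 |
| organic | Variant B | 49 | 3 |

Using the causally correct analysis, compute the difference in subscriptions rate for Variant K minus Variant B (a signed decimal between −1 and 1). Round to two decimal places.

The stratified and pooled comparisons disagree (Variant K wins within each traffic source; Variant B wins overall), so the answer turns on the causal role of traffic source.
Here traffic source is a common cause — it drives both which variant a case falls under and the outcome. The crude comparison mixes populations; the stratum-specific rates are the causally relevant ones.
Adjusting over the population distribution of traffic source: 0.355·(0.530−0.383) + 0.645·(0.119−0.061) = +0.089.

+0.09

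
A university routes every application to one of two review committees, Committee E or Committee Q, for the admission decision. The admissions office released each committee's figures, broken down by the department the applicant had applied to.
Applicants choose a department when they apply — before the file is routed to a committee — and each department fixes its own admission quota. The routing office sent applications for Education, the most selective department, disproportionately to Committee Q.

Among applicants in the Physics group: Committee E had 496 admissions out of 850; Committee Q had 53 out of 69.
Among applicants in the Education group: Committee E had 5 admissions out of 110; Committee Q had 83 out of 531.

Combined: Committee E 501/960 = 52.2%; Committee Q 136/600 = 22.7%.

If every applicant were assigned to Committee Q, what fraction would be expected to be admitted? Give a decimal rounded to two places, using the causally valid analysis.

0.52

Committee Q is higher inside every department stratum but Committee E is higher in aggregate. Whether to stratify depends on how department relates to the review committee.
Department satisfies the back-door criterion: it is not a descendant of the review committee, and it blocks the spurious path from review committee to outcome. Adjusting for it (i.e., using the within-department rates) gives the causal effect.
Standardising Committee Q to the population department mix: 0.589·53/69 + 0.411·83/531 = 0.517.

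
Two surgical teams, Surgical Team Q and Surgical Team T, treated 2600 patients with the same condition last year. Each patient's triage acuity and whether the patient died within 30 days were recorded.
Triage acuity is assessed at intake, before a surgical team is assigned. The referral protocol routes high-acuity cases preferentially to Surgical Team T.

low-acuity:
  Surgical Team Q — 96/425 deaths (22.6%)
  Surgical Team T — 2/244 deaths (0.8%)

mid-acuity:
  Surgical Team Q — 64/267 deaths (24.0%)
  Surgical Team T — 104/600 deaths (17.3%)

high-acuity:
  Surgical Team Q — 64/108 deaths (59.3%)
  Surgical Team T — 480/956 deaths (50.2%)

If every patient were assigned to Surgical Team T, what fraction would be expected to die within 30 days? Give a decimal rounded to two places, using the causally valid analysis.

The imbalance in triage acuity arose from how patients were allocated, not from anything the surgical team did; and triage acuity independently affects the outcome. The pooled gap is confounded — condition on triage acuity.
Standardising Surgical Team T to the population triage acuity mix: 0.257·2/244 + 0.333·104/600 + 0.409·480/956 = 0.265.

0.27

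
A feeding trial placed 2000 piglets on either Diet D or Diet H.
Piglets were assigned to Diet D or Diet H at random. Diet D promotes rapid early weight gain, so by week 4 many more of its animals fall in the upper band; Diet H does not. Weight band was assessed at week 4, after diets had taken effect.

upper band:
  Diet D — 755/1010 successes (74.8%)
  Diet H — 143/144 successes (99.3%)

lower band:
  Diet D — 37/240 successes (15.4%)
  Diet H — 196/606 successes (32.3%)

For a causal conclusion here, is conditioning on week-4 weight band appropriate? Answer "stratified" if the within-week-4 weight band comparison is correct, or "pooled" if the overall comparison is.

pooled

Within every week-4 weight band level Diet H has the higher rate, yet pooled Diet D does — Simpson's reversal.
Week-4 weight band is recorded after the diet and is itself shifted by it — it sits on the causal path from diet to outcome. Conditioning on a mediator would strip out part of the effect we want; the pooled comparison gives the total causal effect.
Pooled: Diet D 63.4% vs Diet H 45.2%; Diet D is higher overall.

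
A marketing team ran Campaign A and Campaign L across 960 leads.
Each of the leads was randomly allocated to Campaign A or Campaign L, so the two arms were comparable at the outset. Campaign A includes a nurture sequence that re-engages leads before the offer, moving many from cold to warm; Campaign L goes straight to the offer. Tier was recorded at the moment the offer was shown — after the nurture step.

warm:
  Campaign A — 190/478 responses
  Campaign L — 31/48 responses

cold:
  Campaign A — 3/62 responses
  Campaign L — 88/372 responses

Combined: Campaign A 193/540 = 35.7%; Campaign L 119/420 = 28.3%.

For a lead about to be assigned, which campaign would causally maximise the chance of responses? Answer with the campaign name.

Campaign A

The stratified and pooled comparisons disagree (Campaign L wins within each engagement tier; Campaign A wins overall), so the answer turns on the causal role of engagement tier.
Engagement tier lies on the pathway campaign → engagement tier → outcome, so adjusting for it blocks the indirect effect. For the total causal effect of campaign, use the unadjusted pooled rates.
Pooled: Campaign A 35.7% vs Campaign L 28.3%; Campaign A is higher overall.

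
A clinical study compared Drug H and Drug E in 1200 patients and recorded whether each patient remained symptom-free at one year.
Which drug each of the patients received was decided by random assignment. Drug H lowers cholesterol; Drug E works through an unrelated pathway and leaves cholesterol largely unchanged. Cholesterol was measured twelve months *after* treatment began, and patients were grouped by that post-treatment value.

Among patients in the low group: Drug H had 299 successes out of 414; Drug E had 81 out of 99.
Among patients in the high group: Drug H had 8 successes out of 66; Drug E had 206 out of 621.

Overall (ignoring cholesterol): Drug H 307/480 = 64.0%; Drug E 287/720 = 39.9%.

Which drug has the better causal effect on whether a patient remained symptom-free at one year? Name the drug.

Cholesterol is recorded after the drug and is itself shifted by it — it sits on the causal path from drug to outcome. Conditioning on a mediator would strip out part of the effect we want; the pooled comparison gives the total causal effect.
Pooled: Drug H 64.0% vs Drug E 39.9%; Drug H is higher overall.

Drug H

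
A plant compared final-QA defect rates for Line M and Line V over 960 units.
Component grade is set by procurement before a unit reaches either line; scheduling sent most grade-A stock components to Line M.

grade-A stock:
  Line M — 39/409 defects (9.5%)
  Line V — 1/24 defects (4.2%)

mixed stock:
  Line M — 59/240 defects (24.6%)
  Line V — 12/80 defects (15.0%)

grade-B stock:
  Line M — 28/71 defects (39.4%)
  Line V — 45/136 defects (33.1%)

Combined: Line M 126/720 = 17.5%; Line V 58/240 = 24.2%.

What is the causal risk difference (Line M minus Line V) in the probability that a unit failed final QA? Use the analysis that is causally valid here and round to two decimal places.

+0.07

Line V is lower inside every component grade stratum but Line M is lower in aggregate. Whether to stratify depends on how component grade relates to the line.
Nothing the line does changes component grade; the imbalance is an allocation artefact. With component grade also predicting the outcome, the pooled figure is confounded, and the within-stratum comparison is the causal one.
Adjusting over the population distribution of component grade: 0.451·(0.095−0.042) + 0.333·(0.246−0.150) + 0.216·(0.394−0.331) = +0.070.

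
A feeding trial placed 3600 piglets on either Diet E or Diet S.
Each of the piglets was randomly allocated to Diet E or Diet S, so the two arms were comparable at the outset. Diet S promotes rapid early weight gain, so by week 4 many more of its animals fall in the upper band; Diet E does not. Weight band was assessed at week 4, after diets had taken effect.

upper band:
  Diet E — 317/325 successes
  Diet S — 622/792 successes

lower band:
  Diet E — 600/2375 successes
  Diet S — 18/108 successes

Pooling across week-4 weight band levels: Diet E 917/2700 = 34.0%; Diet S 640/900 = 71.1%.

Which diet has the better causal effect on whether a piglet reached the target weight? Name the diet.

Diet S

Stratifying would compare diets among piglets the diets themselves sorted into week-4 weight band groups — a form of selection on an intermediate. The unconditioned pooled rates give the total causal effect.
Pooled: Diet E 34.0% vs Diet S 71.1%; Diet S is higher overall.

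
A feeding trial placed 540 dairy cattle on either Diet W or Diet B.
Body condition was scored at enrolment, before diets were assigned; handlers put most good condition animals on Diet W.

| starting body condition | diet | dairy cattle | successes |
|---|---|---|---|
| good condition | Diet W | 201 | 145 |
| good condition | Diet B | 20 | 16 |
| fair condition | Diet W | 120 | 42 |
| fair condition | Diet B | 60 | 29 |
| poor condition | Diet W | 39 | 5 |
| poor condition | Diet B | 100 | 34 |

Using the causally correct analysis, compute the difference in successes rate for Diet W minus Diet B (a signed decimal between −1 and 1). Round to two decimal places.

-0.13

The imbalance in starting body condition arose from how dairy cattle were allocated, not from anything the diet did; and starting body condition independently affects the outcome. The pooled gap is confounded — condition on starting body condition.
Adjusting over the population distribution of starting body condition: 0.409·(0.721−0.800) + 0.333·(0.350−0.483) + 0.257·(0.128−0.340) = -0.131.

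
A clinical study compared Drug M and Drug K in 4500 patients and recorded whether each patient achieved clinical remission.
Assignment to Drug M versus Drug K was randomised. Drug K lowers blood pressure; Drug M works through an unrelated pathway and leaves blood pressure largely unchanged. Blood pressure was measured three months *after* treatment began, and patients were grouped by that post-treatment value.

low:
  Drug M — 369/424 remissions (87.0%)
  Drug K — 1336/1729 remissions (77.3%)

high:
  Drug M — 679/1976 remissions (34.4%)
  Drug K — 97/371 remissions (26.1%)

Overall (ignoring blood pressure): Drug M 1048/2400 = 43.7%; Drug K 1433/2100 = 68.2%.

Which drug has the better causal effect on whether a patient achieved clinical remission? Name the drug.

Blood pressure is recorded after the drug and is itself shifted by it — it sits on the causal path from drug to outcome. Conditioning on a mediator would strip out part of the effect we want; the pooled comparison gives the total causal effect.
Pooled: Drug M 43.7% vs Drug K 68.2%; Drug K is higher overall.

Drug K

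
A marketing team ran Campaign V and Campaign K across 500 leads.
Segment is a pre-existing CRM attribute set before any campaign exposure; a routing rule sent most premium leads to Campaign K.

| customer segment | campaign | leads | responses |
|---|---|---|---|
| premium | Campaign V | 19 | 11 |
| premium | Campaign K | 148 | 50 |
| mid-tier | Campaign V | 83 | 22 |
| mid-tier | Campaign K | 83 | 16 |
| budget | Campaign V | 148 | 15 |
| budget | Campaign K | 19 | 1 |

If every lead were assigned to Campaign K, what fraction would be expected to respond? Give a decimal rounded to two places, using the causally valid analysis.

0.19

Within every customer segment level Campaign V has the higher rate, yet pooled Campaign K does — Simpson's reversal.
Here customer segment is a common cause — it drives both which campaign a case falls under and the outcome. The crude comparison mixes populations; the stratum-specific rates are the causally relevant ones.
Standardising Campaign K to the population customer segment mix: 0.334·50/148 + 0.332·16/83 + 0.334·1/19 = 0.194.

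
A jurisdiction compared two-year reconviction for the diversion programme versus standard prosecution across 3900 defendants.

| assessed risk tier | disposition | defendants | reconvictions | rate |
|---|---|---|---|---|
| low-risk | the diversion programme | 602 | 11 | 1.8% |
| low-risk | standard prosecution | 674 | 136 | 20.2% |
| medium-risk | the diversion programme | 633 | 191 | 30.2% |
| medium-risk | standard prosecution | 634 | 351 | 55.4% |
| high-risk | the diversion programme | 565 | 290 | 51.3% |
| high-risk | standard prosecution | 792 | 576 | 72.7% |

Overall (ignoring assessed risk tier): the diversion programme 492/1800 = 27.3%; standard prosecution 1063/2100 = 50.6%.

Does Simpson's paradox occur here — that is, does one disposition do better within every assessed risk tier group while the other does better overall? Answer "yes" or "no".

Within each assessed risk tier level (low-risk 1.8% vs 20.2%; medium-risk 30.2% vs 55.4%; high-risk 51.3% vs 72.7%), the diversion programme has the lower rate every time. Pooled: 27.3% vs 50.6% — the diversion programme has the lower rate overall. They agree.

no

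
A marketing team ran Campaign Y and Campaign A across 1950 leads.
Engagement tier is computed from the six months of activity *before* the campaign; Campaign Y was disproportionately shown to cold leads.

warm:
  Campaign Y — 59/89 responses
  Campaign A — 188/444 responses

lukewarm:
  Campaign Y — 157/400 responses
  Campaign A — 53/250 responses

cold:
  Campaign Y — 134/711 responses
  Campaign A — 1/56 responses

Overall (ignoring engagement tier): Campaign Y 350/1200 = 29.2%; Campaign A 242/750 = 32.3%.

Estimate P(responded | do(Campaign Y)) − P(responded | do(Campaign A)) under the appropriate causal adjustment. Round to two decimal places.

Here engagement tier is a common cause — it drives both which campaign a case falls under and the outcome. The crude comparison mixes populations; the stratum-specific rates are the causally relevant ones.
Adjusting over the population distribution of engagement tier: 0.273·(0.663−0.423) + 0.333·(0.393−0.212) + 0.393·(0.188−0.018) = +0.193.

+0.19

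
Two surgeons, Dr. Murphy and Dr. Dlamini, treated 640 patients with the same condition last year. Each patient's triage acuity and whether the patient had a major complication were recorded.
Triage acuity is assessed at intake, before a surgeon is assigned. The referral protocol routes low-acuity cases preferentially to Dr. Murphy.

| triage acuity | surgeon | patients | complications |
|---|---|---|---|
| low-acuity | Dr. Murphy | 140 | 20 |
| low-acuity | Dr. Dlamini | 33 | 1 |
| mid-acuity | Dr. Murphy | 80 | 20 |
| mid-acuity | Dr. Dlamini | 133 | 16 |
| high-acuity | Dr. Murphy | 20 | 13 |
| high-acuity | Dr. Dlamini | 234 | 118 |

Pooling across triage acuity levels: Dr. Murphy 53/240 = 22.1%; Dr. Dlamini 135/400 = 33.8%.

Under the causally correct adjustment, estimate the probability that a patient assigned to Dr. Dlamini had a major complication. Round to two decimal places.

Since triage acuity is a pre-existing factor (not a product of the surgeon) and it affects the outcome on its own, it is a confounder. The stratified rates, not the pooled rate, identify the causal effect.
Standardising Dr. Dlamini to the population triage acuity mix: 0.270·1/33 + 0.333·16/133 + 0.397·118/234 = 0.248.

0.25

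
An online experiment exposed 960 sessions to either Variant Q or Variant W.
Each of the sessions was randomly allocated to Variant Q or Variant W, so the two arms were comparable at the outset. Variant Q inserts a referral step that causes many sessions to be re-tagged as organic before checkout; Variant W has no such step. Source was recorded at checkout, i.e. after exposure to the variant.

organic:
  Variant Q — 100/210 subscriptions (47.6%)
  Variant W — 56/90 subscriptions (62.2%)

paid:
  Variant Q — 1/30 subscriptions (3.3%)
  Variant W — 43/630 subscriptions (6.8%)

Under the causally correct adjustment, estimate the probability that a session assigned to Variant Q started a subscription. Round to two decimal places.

0.42

The stratified and pooled comparisons disagree (Variant W wins within each traffic source; Variant Q wins overall), so the answer turns on the causal role of traffic source.
Because the variant influences traffic source, traffic source is a post-treatment mediator, not a confounder. Stratifying on it would bias the estimate; the causal effect is the crude pooled difference.
So P(outcome | do(Variant Q)) is just the pooled rate for Variant Q: 101/240 = 0.421.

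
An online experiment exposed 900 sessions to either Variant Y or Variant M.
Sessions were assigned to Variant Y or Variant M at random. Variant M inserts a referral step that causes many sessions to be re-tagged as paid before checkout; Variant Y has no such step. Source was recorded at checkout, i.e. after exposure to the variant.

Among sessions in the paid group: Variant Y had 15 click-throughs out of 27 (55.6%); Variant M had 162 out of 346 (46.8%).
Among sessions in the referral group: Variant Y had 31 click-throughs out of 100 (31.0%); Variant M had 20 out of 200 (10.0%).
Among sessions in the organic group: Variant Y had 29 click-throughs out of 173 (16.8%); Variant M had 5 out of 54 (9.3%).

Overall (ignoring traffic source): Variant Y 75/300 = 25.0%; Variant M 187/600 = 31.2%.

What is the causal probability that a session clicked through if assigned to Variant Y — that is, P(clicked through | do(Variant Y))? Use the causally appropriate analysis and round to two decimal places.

0.25

The traffic source-specific comparison favours Variant Y throughout, but the pooled figures favour Variant M. The question is whether to condition on traffic source.
The distribution of traffic source is itself part of what the variant does — it is an intermediate outcome. Holding it fixed would remove that part of the effect; the total effect is the pooled difference.
So P(outcome | do(Variant Y)) is just the pooled rate for Variant Y: 75/300 = 0.250.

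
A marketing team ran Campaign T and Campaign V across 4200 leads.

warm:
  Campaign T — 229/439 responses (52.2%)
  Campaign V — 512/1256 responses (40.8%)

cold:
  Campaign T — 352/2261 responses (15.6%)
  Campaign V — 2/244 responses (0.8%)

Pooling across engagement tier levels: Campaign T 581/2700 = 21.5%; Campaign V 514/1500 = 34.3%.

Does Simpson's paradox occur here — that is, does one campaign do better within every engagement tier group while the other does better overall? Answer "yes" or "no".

yes

Within each engagement tier level (warm 52.2% vs 40.8%; cold 15.6% vs 0.8%), Campaign T has the higher rate every time. Pooled: 21.5% vs 34.3% — Campaign V has the higher rate overall. The two comparisons disagree.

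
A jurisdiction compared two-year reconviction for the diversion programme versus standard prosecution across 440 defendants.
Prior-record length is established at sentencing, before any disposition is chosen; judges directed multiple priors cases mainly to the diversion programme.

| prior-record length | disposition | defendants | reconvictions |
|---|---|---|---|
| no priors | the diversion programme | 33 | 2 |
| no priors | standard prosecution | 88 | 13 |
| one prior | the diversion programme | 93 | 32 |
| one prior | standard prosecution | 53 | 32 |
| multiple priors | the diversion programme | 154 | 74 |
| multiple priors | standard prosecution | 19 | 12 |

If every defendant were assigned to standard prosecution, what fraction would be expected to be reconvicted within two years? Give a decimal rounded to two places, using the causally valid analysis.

The stratified and pooled comparisons disagree (the diversion programme wins within each prior-record length; standard prosecution wins overall), so the answer turns on the causal role of prior-record length.
Since prior-record length is a pre-existing factor (not a product of the disposition) and it affects the outcome on its own, it is a confounder. The stratified rates, not the pooled rate, identify the causal effect.
Standardising standard prosecution to the population prior-record length mix: 0.275·13/88 + 0.332·32/53 + 0.393·12/19 = 0.489.

0.49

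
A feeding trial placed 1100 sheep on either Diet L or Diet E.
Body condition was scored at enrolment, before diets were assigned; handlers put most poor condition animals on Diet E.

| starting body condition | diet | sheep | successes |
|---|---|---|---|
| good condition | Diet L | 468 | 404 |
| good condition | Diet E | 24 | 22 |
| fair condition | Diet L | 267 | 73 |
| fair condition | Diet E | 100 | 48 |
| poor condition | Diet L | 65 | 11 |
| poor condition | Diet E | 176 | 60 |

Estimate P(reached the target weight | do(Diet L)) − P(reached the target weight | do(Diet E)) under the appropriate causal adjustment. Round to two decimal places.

-0.13

The stratified and pooled comparisons disagree (Diet E wins within each starting body condition; Diet L wins overall), so the answer turns on the causal role of starting body condition.
Starting body condition satisfies the back-door criterion: it is not a descendant of the diet, and it blocks the spurious path from diet to outcome. Adjusting for it (i.e., using the within-starting body condition rates) gives the causal effect.
Adjusting over the population distribution of starting body condition: 0.447·(0.863−0.917) + 0.334·(0.273−0.480) + 0.219·(0.169−0.341) = -0.130.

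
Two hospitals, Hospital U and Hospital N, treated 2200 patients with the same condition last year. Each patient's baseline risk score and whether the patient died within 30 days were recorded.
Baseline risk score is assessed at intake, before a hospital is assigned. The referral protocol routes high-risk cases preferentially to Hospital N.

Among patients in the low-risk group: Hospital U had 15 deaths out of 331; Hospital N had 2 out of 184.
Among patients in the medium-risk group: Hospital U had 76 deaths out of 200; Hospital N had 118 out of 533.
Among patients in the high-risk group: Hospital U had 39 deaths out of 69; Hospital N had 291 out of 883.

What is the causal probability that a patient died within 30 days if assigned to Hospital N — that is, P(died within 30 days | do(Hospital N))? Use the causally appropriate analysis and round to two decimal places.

0.22

The baseline risk score-specific comparison favours Hospital N throughout, but the pooled figures favour Hospital U. The question is whether to condition on baseline risk score.
Here baseline risk score is a common cause — it drives both which hospital a case falls under and the outcome. The crude comparison mixes populations; the stratum-specific rates are the causally relevant ones.
Standardising Hospital N to the population baseline risk score mix: 0.234·2/184 + 0.333·118/533 + 0.433·291/883 = 0.219.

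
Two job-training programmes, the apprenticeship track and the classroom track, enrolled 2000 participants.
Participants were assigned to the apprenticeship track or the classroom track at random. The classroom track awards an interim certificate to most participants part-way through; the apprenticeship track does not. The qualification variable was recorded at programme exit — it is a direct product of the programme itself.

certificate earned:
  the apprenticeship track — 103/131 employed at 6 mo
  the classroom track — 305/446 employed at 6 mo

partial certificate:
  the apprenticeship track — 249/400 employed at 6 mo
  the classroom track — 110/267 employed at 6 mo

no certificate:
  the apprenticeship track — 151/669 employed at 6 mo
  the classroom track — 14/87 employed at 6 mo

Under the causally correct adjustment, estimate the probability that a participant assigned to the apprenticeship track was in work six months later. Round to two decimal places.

The stratified and pooled comparisons disagree (the apprenticeship track wins within each qualification attained during the programme; the classroom track wins overall), so the answer turns on the causal role of qualification attained during the programme.
Qualification attained during the programme here is a post-treatment variable shaped by the programme; conditioning on it would introduce bias rather than remove it. The overall comparison is the causal one.
So P(outcome | do(the apprenticeship track)) is just the pooled rate for the apprenticeship track: 503/1200 = 0.419.

0.42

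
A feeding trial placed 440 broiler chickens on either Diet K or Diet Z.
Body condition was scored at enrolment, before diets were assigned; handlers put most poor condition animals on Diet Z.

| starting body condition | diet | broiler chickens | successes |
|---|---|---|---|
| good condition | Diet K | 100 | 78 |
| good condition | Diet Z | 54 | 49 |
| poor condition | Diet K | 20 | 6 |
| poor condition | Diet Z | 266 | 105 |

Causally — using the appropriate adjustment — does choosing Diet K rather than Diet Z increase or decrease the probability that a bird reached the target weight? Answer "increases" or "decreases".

Starting body condition differs across diets for reasons unrelated to any effect of the diet itself, and it separately predicts the outcome — a classic confounder. We must compare within starting body condition levels.
Within each level — good condition: 78.0% vs 90.7%; poor condition: 30.0% vs 39.5% — Diet Z is higher every time.

decreases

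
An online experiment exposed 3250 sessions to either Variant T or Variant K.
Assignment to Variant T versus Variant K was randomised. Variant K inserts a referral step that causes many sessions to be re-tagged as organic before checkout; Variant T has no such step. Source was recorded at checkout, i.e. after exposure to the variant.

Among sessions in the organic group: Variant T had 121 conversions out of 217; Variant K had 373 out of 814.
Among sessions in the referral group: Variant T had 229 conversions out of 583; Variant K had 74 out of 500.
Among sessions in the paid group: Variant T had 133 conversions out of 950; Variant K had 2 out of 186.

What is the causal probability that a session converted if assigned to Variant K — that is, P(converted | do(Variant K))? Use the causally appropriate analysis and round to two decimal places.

Variant T is higher inside every traffic source stratum but Variant K is higher in aggregate. Whether to stratify depends on how traffic source relates to the variant.
Because the variant influences traffic source, traffic source is a post-treatment mediator, not a confounder. Stratifying on it would bias the estimate; the causal effect is the crude pooled difference.
So P(outcome | do(Variant K)) is just the pooled rate for Variant K: 449/1500 = 0.299.

0.30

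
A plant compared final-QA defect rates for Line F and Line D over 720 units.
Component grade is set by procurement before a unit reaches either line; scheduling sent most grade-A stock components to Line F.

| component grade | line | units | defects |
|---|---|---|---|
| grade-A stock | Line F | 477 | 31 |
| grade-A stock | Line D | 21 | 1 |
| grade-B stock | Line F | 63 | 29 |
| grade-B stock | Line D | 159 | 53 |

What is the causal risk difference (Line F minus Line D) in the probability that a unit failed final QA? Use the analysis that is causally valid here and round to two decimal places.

+0.05

The stratified and pooled comparisons disagree (Line D wins within each component grade; Line F wins overall), so the answer turns on the causal role of component grade.
Since component grade is a pre-existing factor (not a product of the line) and it affects the outcome on its own, it is a confounder. The stratified rates, not the pooled rate, identify the causal effect.
Adjusting over the population distribution of component grade: 0.692·(0.065−0.048) + 0.308·(0.460−0.333) = +0.051.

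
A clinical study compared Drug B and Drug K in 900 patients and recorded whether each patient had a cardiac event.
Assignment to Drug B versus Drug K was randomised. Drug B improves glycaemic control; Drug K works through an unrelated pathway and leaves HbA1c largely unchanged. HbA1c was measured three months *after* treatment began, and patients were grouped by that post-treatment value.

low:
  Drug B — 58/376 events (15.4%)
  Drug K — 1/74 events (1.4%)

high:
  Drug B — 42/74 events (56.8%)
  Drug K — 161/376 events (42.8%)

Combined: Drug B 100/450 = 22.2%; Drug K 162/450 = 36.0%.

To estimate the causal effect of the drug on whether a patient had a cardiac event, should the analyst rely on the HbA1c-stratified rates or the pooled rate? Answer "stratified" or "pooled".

Stratifying would compare drugs among patients the drugs themselves sorted into HbA1c groups — a form of selection on an intermediate. The unconditioned pooled rates give the total causal effect.
Pooled: Drug B 22.2% vs Drug K 36.0%; Drug B is lower overall.

pooled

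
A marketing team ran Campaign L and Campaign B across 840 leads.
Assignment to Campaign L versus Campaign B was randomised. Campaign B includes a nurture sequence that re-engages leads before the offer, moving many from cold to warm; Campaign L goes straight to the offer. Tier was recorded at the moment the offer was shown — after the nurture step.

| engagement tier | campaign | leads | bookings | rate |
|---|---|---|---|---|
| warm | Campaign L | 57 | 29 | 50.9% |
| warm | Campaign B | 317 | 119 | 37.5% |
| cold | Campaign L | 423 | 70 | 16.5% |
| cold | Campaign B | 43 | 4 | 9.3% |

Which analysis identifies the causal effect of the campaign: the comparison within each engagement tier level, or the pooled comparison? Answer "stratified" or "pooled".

pooled

The engagement tier-specific comparison favours Campaign L throughout, but the pooled figures favour Campaign B. The question is whether to condition on engagement tier.
Because the campaign influences engagement tier, engagement tier is a post-treatment mediator, not a confounder. Stratifying on it would bias the estimate; the causal effect is the crude pooled difference.
Pooled: Campaign L 20.6% vs Campaign B 34.2%; Campaign B is higher overall.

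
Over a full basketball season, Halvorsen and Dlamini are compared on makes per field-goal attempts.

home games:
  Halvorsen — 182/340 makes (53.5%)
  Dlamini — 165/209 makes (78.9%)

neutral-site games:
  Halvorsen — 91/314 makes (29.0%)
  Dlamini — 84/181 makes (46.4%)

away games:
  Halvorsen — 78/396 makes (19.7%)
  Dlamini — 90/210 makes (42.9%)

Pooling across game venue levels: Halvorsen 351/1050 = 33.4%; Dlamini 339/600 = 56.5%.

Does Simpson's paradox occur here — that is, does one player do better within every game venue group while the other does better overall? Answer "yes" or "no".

Within each game venue level (home games 53.5% vs 78.9%; neutral-site games 29.0% vs 46.4%; away games 19.7% vs 42.9%), Dlamini has the higher rate every time. Pooled: 33.4% vs 56.5% — Dlamini has the higher rate overall. They agree.

no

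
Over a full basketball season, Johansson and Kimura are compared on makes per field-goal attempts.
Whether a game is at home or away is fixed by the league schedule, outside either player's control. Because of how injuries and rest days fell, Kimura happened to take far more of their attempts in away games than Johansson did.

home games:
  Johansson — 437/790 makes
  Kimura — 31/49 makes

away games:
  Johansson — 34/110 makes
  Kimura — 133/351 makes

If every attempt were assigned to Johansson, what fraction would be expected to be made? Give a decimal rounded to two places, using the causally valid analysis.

0.47

The game venue-specific comparison favours Kimura throughout, but the pooled figures favour Johansson. The question is whether to condition on game venue.
Since game venue is a pre-existing factor (not a product of the player) and it affects the outcome on its own, it is a confounder. The stratified rates, not the pooled rate, identify the causal effect.
Standardising Johansson to the population game venue mix: 0.645·437/790 + 0.355·34/110 = 0.467.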